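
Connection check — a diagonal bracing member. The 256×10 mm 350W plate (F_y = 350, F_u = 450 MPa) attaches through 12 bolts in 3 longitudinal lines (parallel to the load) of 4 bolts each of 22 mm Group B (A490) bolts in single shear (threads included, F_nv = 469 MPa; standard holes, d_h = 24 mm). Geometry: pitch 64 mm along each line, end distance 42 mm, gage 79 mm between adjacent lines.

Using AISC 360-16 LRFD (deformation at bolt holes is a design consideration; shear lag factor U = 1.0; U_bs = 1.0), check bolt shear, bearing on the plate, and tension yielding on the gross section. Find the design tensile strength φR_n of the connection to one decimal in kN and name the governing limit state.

Bolt shear: A_b = π(22)²/4 = 380.13 mm². φR_n = 0.75 × 469 × 380.13 × 12 × 1 = 1604.5 kN.
Bearing (10 mm plate, F_u = 450 MPa): end bolts L_c = 42 − 24/2 = 30, R_n = min(1.2×30×10×450, 2.4×22×10×450) = 162 kN/bolt; interior L_c = 64 − 24 = 40, R_n = 216 kN/bolt. φR_n = 0.75 × (3×162 + 9×216) = 1822.5 kN.
Tension yield (gross): A_g = 256×10 = 2560 mm². φR_n = 0.90 × 350 × 2560 = 806.4 kN.
Governing: min(1604.5, 1822.5, 806.4) = 806.4 kN → gross-section yield.

806.4 kN (gross-section yield governs)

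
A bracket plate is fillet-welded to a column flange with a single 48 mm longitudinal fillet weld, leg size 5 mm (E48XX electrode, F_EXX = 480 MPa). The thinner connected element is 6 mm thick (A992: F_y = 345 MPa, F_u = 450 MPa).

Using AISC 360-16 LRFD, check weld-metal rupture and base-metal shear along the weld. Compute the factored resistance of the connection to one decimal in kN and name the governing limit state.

Weld metal: throat = 0.707×5 = 3.535 mm, L = 48 mm. φR_n = 0.75 × 0.6 × 480 × 3.535 × 48 = 36.7 kN.
Base metal shear (6 mm plate): yield φR_n = 1.0×0.6×345×6×48 = 59.6 kN; rupture φR_n = 0.75×0.6×450×6×48 = 58.3 kN; take 58.3 kN (rupture).
Governing: min(36.7, 58.3) = 36.7 kN → weld metal.

36.7 kN (weld metal governs)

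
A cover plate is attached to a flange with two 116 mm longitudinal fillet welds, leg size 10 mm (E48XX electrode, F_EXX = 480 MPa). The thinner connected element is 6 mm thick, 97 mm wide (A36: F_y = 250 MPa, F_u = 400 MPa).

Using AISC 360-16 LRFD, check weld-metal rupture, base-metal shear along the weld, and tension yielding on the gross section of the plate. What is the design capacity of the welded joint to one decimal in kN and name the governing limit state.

131.0 kN (gross-section yield governs)

Weld metal: throat = 0.707×10 = 7.07 mm, L = 2×116 = 232 mm. φR_n = 0.75 × 0.6 × 480 × 7.07 × 232 = 354.3 kN.
Base metal shear (6 mm plate): yield φR_n = 1.0×0.6×250×6×232 = 208.8 kN; rupture φR_n = 0.75×0.6×400×6×232 = 250.6 kN; take 208.8 kN (yield).
Tension yield (gross): A_g = 97×6 = 582 mm². φR_n = 0.90 × 250 × 582 = 131.0 kN.
Governing: min(354.3, 208.8, 131.0) = 131.0 kN → gross-section yield.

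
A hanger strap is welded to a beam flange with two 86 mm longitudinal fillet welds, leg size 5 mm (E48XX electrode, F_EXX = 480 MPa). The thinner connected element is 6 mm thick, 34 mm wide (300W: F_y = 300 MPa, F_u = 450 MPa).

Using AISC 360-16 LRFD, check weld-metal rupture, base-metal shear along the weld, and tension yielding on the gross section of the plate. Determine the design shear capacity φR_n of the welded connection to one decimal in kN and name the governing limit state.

55.1 kN (gross-section yield governs)

Weld metal: throat = 0.707×5 = 3.535 mm, L = 2×86 = 172 mm. φR_n = 0.75 × 0.6 × 480 × 3.535 × 172 = 131.3 kN.
Base metal shear (6 mm plate): yield φR_n = 1.0×0.6×300×6×172 = 185.8 kN; rupture φR_n = 0.75×0.6×450×6×172 = 209.0 kN; take 185.8 kN (yield).
Tension yield (gross): A_g = 34×6 = 204 mm². φR_n = 0.90 × 300 × 204 = 55.1 kN.
Governing: min(131.3, 185.8, 55.1) = 55.1 kN → gross-section yield.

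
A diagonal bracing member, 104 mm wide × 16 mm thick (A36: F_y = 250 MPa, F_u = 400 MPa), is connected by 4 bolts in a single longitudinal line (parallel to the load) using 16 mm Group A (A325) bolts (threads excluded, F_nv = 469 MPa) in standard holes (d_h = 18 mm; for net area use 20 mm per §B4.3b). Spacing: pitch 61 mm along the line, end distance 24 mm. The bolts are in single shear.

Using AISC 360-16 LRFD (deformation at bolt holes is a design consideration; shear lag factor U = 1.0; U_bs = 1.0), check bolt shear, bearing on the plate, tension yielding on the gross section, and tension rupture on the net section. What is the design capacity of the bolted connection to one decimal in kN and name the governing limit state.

Bolt shear: A_b = π(16)²/4 = 201.06 mm². φR_n = 0.75 × 469 × 201.06 × 4 × 1 = 282.9 kN.
Bearing (16 mm plate, F_u = 400 MPa): end bolts L_c = 24 − 18/2 = 15, R_n = min(1.2×15×16×400, 2.4×16×16×400) = 115.2 kN/bolt; interior L_c = 61 − 18 = 43, R_n = 245.76 kN/bolt. φR_n = 0.75 × (1×115.2 + 3×245.76) = 639.4 kN.
Tension yield (gross): A_g = 104×16 = 1664 mm². φR_n = 0.90 × 250 × 1664 = 374.4 kN.
Tension rupture (net): A_n = (104 − 1×20)×16 = 1344 mm² (U = 1.0, A_e = A_n). φR_n = 0.75 × 400 × 1344 = 403.2 kN.
Governing: min(282.9, 639.4, 374.4, 403.2) = 282.9 kN → bolt shear.

282.9 kN (bolt shear governs)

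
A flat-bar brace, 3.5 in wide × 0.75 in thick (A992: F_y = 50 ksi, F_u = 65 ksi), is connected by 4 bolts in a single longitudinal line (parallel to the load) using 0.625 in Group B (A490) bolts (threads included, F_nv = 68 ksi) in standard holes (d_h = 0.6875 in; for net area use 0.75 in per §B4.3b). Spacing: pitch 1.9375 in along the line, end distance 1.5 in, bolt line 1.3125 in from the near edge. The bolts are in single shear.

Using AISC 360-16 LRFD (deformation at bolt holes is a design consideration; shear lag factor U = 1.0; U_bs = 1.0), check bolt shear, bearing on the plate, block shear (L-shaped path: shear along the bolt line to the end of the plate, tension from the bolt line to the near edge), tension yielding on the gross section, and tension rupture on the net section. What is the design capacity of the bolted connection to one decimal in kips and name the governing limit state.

Bolt shear: A_b = π(0.625)²/4 = 0.3068 in². φR_n = 0.75 × 68 × 0.3068 × 4 × 1 = 62.6 kips.
Bearing (0.75 in plate, F_u = 65 ksi): end bolts L_c = 1.5 − 0.6875/2 = 1.15625, R_n = min(1.2×1.15625×0.75×65, 2.4×0.625×0.75×65) = 67.641 kips/bolt; interior L_c = 1.9375 − 0.6875 = 1.25, R_n = 73.125 kips/bolt. φR_n = 0.75 × (1×67.641 + 3×73.125) = 215.3 kips.
Block shear: shear path 1×[1.5+3×1.9375] = 1×7.3125 in, A_gv = 5.4844, A_nv = 1×(7.3125 − 3.5×0.75)×0.75 = 3.5156 in²; tension to near edge: (1.3125 − 0.5×0.75)×0.75 = 0.70313 in². R_n = min(0.6×65×3.5156, 0.6×50×5.4844) + 1.0×65×0.70313 = min(137.11, 164.53) + 45.703 = 182.81 kips. φR_n = 0.75 × 182.81 = 137.1 kips.
Tension yield (gross): A_g = 3.5×0.75 = 2.625 in². φR_n = 0.90 × 50 × 2.625 = 118.1 kips.
Tension rupture (net): A_n = (3.5 − 1×0.75)×0.75 = 2.0625 in² (U = 1.0, A_e = A_n). φR_n = 0.75 × 65 × 2.0625 = 100.5 kips.
Governing: min(62.6, 215.3, 137.1, 118.1, 100.5) = 62.6 kips → bolt shear.

62.6 kips (bolt shear governs)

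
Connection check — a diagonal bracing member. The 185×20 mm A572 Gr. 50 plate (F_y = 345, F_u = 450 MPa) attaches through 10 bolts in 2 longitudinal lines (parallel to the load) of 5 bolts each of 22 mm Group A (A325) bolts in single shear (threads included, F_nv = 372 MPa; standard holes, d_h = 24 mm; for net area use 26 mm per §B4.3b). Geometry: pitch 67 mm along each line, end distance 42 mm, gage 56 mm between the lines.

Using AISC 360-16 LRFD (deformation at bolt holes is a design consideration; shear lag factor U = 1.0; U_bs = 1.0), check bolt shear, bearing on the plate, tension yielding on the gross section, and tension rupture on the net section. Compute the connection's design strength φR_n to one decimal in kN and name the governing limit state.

897.8 kN (net-section rupture governs)

Bolt shear: A_b = π(22)²/4 = 380.13 mm². φR_n = 0.75 × 372 × 380.13 × 10 × 1 = 1060.6 kN.
Bearing (20 mm plate, F_u = 450 MPa): end bolts L_c = 42 − 24/2 = 30, R_n = min(1.2×30×20×450, 2.4×22×20×450) = 324 kN/bolt; interior L_c = 67 − 24 = 43, R_n = 464.4 kN/bolt. φR_n = 0.75 × (2×324 + 8×464.4) = 3272.4 kN.
Tension yield (gross): A_g = 185×20 = 3700 mm². φR_n = 0.90 × 345 × 3700 = 1148.9 kN.
Tension rupture (net): A_n = (185 − 2×26)×20 = 2660 mm² (U = 1.0, A_e = A_n). φR_n = 0.75 × 450 × 2660 = 897.8 kN.
Governing: min(1060.6, 3272.4, 1148.9, 897.8) = 897.8 kN → net-section rupture.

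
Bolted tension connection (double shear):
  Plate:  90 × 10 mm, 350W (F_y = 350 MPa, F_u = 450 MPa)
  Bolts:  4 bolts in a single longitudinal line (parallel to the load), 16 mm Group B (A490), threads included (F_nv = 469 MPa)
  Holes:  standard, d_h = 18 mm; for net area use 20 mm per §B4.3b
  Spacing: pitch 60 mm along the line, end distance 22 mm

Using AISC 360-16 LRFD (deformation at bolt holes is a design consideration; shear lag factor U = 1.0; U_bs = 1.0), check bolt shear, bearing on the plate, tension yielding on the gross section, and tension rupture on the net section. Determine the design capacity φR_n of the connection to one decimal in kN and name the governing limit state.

Bolt shear: A_b = π(16)²/4 = 201.06 mm². φR_n = 0.75 × 469 × 201.06 × 4 × 2 = 565.8 kN.
Bearing (10 mm plate, F_u = 450 MPa): end bolts L_c = 22 − 18/2 = 13, R_n = min(1.2×13×10×450, 2.4×16×10×450) = 70.2 kN/bolt; interior L_c = 60 − 18 = 42, R_n = 172.8 kN/bolt. φR_n = 0.75 × (1×70.2 + 3×172.8) = 441.5 kN.
Tension yield (gross): A_g = 90×10 = 900 mm². φR_n = 0.90 × 350 × 900 = 283.5 kN.
Tension rupture (net): A_n = (90 − 1×20)×10 = 700 mm² (U = 1.0, A_e = A_n). φR_n = 0.75 × 450 × 700 = 236.3 kN.
Governing: min(565.8, 441.5, 283.5, 236.3) = 236.3 kN → net-section rupture.

236.3 kN (net-section rupture governs)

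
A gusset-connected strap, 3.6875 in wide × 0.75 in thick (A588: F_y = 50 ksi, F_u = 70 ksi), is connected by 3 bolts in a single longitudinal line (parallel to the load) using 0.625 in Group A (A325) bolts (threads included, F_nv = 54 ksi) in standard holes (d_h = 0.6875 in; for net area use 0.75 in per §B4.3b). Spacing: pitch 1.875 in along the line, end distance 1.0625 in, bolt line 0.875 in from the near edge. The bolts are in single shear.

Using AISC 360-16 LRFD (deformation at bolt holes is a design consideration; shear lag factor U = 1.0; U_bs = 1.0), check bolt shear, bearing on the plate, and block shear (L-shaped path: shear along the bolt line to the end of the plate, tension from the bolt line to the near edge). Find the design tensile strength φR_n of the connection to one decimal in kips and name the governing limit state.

Bolt shear: A_b = π(0.625)²/4 = 0.3068 in². φR_n = 0.75 × 54 × 0.3068 × 3 × 1 = 37.3 kips.
Bearing (0.75 in plate, F_u = 70 ksi): end bolts L_c = 1.0625 − 0.6875/2 = 0.71875, R_n = min(1.2×0.71875×0.75×70, 2.4×0.625×0.75×70) = 45.281 kips/bolt; interior L_c = 1.875 − 0.6875 = 1.1875, R_n = 74.813 kips/bolt. φR_n = 0.75 × (1×45.281 + 2×74.813) = 146.2 kips.
Block shear: shear path 1×[1.0625+2×1.875] = 1×4.8125 in, A_gv = 3.6094, A_nv = 1×(4.8125 − 2.5×0.75)×0.75 = 2.2031 in²; tension to near edge: (0.875 − 0.5×0.75)×0.75 = 0.375 in². R_n = min(0.6×70×2.2031, 0.6×50×3.6094) + 1.0×70×0.375 = min(92.53, 108.28) + 26.25 = 118.78 kips. φR_n = 0.75 × 118.78 = 89.1 kips.
Governing: min(37.3, 146.2, 89.1) = 37.3 kips → bolt shear.

37.3 kips (bolt shear governs)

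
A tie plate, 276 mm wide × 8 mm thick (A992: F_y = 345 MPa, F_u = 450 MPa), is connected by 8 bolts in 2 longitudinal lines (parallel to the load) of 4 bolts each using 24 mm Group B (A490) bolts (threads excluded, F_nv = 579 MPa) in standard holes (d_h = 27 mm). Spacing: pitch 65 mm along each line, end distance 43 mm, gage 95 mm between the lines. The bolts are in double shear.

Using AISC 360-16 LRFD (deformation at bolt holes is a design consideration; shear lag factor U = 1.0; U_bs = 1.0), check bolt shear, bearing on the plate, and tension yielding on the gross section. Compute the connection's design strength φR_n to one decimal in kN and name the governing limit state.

685.6 kN (gross-section yield governs)

Bolt shear: A_b = π(24)²/4 = 452.39 mm². φR_n = 0.75 × 579 × 452.39 × 8 × 2 = 3143.2 kN.
Bearing (8 mm plate, F_u = 450 MPa): end bolts L_c = 43 − 27/2 = 29.5, R_n = min(1.2×29.5×8×450, 2.4×24×8×450) = 127.44 kN/bolt; interior L_c = 65 − 27 = 38, R_n = 164.16 kN/bolt. φR_n = 0.75 × (2×127.44 + 6×164.16) = 929.9 kN.
Tension yield (gross): A_g = 276×8 = 2208 mm². φR_n = 0.90 × 345 × 2208 = 685.6 kN.
Governing: min(3143.2, 929.9, 685.6) = 685.6 kN → gross-section yield.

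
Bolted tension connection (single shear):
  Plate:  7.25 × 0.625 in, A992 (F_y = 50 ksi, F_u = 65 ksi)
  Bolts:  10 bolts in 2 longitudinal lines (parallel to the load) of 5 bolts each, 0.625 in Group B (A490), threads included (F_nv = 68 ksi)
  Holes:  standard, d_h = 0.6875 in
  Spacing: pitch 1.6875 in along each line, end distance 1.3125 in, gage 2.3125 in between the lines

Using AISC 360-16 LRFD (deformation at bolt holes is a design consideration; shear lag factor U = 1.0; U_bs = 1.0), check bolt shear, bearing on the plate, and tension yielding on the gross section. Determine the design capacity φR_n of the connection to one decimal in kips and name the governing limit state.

156.5 kips (bolt shear governs)

Bolt shear: A_b = π(0.625)²/4 = 0.3068 in². φR_n = 0.75 × 68 × 0.3068 × 10 × 1 = 156.5 kips.
Bearing (0.625 in plate, F_u = 65 ksi): end bolts L_c = 1.3125 − 0.6875/2 = 0.96875, R_n = min(1.2×0.96875×0.625×65, 2.4×0.625×0.625×65) = 47.227 kips/bolt; interior L_c = 1.6875 − 0.6875 = 1, R_n = 48.75 kips/bolt. φR_n = 0.75 × (2×47.227 + 8×48.75) = 363.3 kips.
Tension yield (gross): A_g = 7.25×0.625 = 4.5313 in². φR_n = 0.90 × 50 × 4.5313 = 203.9 kips.
Governing: min(156.5, 363.3, 203.9) = 156.5 kips → bolt shear.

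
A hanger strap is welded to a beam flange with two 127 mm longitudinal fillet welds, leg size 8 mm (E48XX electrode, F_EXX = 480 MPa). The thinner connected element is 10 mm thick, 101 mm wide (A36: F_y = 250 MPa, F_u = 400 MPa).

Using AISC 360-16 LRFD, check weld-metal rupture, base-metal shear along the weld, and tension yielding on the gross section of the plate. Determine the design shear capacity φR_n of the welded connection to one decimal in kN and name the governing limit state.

Weld metal: throat = 0.707×8 = 5.656 mm, L = 2×127 = 254 mm. φR_n = 0.75 × 0.6 × 480 × 5.656 × 254 = 310.3 kN.
Base metal shear (10 mm plate): yield φR_n = 1.0×0.6×250×10×254 = 381.0 kN; rupture φR_n = 0.75×0.6×400×10×254 = 457.2 kN; take 381.0 kN (yield).
Tension yield (gross): A_g = 101×10 = 1010 mm². φR_n = 0.90 × 250 × 1010 = 227.3 kN.
Governing: min(310.3, 381.0, 227.3) = 227.3 kN → gross-section yield.

227.3 kN (gross-section yield governs)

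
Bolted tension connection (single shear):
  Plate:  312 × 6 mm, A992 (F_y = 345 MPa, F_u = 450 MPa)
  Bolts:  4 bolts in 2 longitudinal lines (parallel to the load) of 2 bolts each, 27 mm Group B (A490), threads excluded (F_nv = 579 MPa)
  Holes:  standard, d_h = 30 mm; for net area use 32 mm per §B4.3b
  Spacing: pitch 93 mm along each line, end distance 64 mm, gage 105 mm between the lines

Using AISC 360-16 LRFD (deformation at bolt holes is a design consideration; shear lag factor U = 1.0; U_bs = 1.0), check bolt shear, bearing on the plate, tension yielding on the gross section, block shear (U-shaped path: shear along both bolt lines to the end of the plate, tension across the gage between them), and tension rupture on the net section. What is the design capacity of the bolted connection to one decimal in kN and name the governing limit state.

Bolt shear: A_b = π(27)²/4 = 572.56 mm². φR_n = 0.75 × 579 × 572.56 × 4 × 1 = 994.5 kN.
Bearing (6 mm plate, F_u = 450 MPa): end bolts L_c = 64 − 30/2 = 49, R_n = min(1.2×49×6×450, 2.4×27×6×450) = 158.76 kN/bolt; interior L_c = 93 − 30 = 63, R_n = 174.96 kN/bolt. φR_n = 0.75 × (2×158.76 + 2×174.96) = 500.6 kN.
Tension yield (gross): A_g = 312×6 = 1872 mm². φR_n = 0.90 × 345 × 1872 = 581.3 kN.
Block shear: shear path 2×[64+1×93] = 2×157 mm, A_gv = 1884, A_nv = 2×(157 − 1.5×32)×6 = 1308 mm²; tension across gage: (105 − 1×32)×6 = 438 mm². R_n = min(0.6×450×1308, 0.6×345×1884) + 1.0×450×438 = min(353.16, 389.99) + 197.1 = 550.26 kN. φR_n = 0.75 × 550.26 = 412.7 kN.
Tension rupture (net): A_n = (312 − 2×32)×6 = 1488 mm² (U = 1.0, A_e = A_n). φR_n = 0.75 × 450 × 1488 = 502.2 kN.
Governing: min(994.5, 500.6, 581.3, 412.7, 502.2) = 412.7 kN → block shear.

412.7 kN (block shear governs)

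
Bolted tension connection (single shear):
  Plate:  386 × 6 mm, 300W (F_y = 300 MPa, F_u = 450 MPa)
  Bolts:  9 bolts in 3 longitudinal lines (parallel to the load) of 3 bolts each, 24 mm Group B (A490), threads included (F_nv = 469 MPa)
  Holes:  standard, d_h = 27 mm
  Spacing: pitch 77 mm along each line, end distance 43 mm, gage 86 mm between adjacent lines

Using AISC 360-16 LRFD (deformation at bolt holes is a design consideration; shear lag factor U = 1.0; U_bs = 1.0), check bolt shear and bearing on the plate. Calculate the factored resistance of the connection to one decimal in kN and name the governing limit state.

914.9 kN (bearing governs)

Bolt shear: A_b = π(24)²/4 = 452.39 mm². φR_n = 0.75 × 469 × 452.39 × 9 × 1 = 1432.2 kN.
Bearing (6 mm plate, F_u = 450 MPa): end bolts L_c = 43 − 27/2 = 29.5, R_n = min(1.2×29.5×6×450, 2.4×24×6×450) = 95.58 kN/bolt; interior L_c = 77 − 27 = 50, R_n = 155.52 kN/bolt. φR_n = 0.75 × (3×95.58 + 6×155.52) = 914.9 kN.
Governing: min(1432.2, 914.9) = 914.9 kN → bearing.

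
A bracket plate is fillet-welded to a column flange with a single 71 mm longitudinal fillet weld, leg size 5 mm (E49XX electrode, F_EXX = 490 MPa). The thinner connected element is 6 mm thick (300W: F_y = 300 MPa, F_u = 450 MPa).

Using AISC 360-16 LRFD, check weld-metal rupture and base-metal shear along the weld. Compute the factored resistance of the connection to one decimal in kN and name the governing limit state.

55.3 kN (weld metal governs)

Weld metal: throat = 0.707×5 = 3.535 mm, L = 71 mm. φR_n = 0.75 × 0.6 × 490 × 3.535 × 71 = 55.3 kN.
Base metal shear (6 mm plate): yield φR_n = 1.0×0.6×300×6×71 = 76.7 kN; rupture φR_n = 0.75×0.6×450×6×71 = 86.3 kN; take 76.7 kN (yield).
Governing: min(55.3, 76.7) = 55.3 kN → weld metal.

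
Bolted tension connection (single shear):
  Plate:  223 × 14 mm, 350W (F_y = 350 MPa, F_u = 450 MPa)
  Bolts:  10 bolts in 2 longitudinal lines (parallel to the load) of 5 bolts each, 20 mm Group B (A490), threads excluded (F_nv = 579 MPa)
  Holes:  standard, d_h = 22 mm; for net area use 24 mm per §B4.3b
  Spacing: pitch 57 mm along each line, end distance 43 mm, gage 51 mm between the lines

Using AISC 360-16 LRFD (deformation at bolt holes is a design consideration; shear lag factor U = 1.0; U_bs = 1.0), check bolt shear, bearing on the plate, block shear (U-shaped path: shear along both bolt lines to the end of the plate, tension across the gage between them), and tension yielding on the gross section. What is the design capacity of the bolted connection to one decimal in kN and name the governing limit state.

Bolt shear: A_b = π(20)²/4 = 314.16 mm². φR_n = 0.75 × 579 × 314.16 × 10 × 1 = 1364.2 kN.
Bearing (14 mm plate, F_u = 450 MPa): end bolts L_c = 43 − 22/2 = 32, R_n = min(1.2×32×14×450, 2.4×20×14×450) = 241.92 kN/bolt; interior L_c = 57 − 22 = 35, R_n = 264.6 kN/bolt. φR_n = 0.75 × (2×241.92 + 8×264.6) = 1950.5 kN.
Block shear: shear path 2×[43+4×57] = 2×271 mm, A_gv = 7588, A_nv = 2×(271 − 4.5×24)×14 = 4564 mm²; tension across gage: (51 − 1×24)×14 = 378 mm². R_n = min(0.6×450×4564, 0.6×350×7588) + 1.0×450×378 = min(1232.3, 1593.5) + 170.1 = 1402.4 kN. φR_n = 0.75 × 1402.4 = 1051.8 kN.
Tension yield (gross): A_g = 223×14 = 3122 mm². φR_n = 0.90 × 350 × 3122 = 983.4 kN.
Governing: min(1364.2, 1950.5, 1051.8, 983.4) = 983.4 kN → gross-section yield.

983.4 kN (gross-section yield governs)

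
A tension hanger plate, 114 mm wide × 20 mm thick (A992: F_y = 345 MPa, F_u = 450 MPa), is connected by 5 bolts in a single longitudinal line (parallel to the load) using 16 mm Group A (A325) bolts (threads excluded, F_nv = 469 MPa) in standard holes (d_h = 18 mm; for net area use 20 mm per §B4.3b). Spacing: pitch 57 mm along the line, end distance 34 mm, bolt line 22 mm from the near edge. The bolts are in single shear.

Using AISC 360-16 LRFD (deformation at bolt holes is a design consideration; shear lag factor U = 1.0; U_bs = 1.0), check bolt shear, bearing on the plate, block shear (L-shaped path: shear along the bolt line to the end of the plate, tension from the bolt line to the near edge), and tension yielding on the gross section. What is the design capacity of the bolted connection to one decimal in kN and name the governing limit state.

Bolt shear: A_b = π(16)²/4 = 201.06 mm². φR_n = 0.75 × 469 × 201.06 × 5 × 1 = 353.6 kN.
Bearing (20 mm plate, F_u = 450 MPa): end bolts L_c = 34 − 18/2 = 25, R_n = min(1.2×25×20×450, 2.4×16×20×450) = 270 kN/bolt; interior L_c = 57 − 18 = 39, R_n = 345.6 kN/bolt. φR_n = 0.75 × (1×270 + 4×345.6) = 1239.3 kN.
Block shear: shear path 1×[34+4×57] = 1×262 mm, A_gv = 5240, A_nv = 1×(262 − 4.5×20)×20 = 3440 mm²; tension to near edge: (22 − 0.5×20)×20 = 240 mm². R_n = min(0.6×450×3440, 0.6×345×5240) + 1.0×450×240 = min(928.8, 1084.7) + 108 = 1036.8 kN. φR_n = 0.75 × 1036.8 = 777.6 kN.
Tension yield (gross): A_g = 114×20 = 2280 mm². φR_n = 0.90 × 345 × 2280 = 707.9 kN.
Governing: min(353.6, 1239.3, 777.6, 707.9) = 353.6 kN → bolt shear.

353.6 kN (bolt shear governs)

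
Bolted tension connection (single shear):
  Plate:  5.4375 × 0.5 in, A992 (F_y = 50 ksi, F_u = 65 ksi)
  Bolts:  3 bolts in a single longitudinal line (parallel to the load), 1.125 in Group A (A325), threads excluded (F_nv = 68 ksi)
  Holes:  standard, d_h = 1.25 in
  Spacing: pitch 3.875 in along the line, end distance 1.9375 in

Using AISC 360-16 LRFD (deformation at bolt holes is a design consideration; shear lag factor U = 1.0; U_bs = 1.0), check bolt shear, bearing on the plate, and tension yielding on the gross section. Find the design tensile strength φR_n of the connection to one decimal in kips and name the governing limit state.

122.3 kips (gross-section yield governs)

Bolt shear: A_b = π(1.125)²/4 = 0.99402 in². φR_n = 0.75 × 68 × 0.99402 × 3 × 1 = 152.1 kips.
Bearing (0.5 in plate, F_u = 65 ksi): end bolts L_c = 1.9375 − 1.25/2 = 1.3125, R_n = min(1.2×1.3125×0.5×65, 2.4×1.125×0.5×65) = 51.188 kips/bolt; interior L_c = 3.875 − 1.25 = 2.625, R_n = 87.75 kips/bolt. φR_n = 0.75 × (1×51.188 + 2×87.75) = 170.0 kips.
Tension yield (gross): A_g = 5.4375×0.5 = 2.7188 in². φR_n = 0.90 × 50 × 2.7188 = 122.3 kips.
Governing: min(152.1, 170.0, 122.3) = 122.3 kips → gross-section yield.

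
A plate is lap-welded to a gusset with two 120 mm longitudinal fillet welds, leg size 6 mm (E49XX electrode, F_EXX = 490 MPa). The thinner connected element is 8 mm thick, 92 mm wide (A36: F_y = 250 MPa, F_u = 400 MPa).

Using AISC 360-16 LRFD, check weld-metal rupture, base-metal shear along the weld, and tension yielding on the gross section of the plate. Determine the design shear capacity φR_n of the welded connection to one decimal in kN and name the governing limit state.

Weld metal: throat = 0.707×6 = 4.242 mm, L = 2×120 = 240 mm. φR_n = 0.75 × 0.6 × 490 × 4.242 × 240 = 224.5 kN.
Base metal shear (8 mm plate): yield φR_n = 1.0×0.6×250×8×240 = 288.0 kN; rupture φR_n = 0.75×0.6×400×8×240 = 345.6 kN; take 288.0 kN (yield).
Tension yield (gross): A_g = 92×8 = 736 mm². φR_n = 0.90 × 250 × 736 = 165.6 kN.
Governing: min(224.5, 288.0, 165.6) = 165.6 kN → gross-section yield.

165.6 kN (gross-section yield governs)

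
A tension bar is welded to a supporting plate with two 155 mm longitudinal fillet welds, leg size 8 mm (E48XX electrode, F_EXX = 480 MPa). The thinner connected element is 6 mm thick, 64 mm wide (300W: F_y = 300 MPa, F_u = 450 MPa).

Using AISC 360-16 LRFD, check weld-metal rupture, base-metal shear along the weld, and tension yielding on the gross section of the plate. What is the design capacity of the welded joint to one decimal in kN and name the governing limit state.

103.7 kN (gross-section yield governs)

Weld metal: throat = 0.707×8 = 5.656 mm, L = 2×155 = 310 mm. φR_n = 0.75 × 0.6 × 480 × 5.656 × 310 = 378.7 kN.
Base metal shear (6 mm plate): yield φR_n = 1.0×0.6×300×6×310 = 334.8 kN; rupture φR_n = 0.75×0.6×450×6×310 = 376.7 kN; take 334.8 kN (yield).
Tension yield (gross): A_g = 64×6 = 384 mm². φR_n = 0.90 × 300 × 384 = 103.7 kN.
Governing: min(378.7, 334.8, 103.7) = 103.7 kN → gross-section yield.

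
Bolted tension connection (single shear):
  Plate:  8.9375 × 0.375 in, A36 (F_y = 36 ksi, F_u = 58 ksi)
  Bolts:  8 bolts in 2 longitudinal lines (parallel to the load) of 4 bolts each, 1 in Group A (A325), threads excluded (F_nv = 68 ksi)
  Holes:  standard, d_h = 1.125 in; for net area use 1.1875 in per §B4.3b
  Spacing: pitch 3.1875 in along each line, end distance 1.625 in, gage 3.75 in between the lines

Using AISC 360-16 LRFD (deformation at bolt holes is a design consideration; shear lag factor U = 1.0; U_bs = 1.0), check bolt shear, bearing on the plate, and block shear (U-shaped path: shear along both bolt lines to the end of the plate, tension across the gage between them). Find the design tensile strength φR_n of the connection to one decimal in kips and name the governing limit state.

Bolt shear: A_b = π(1)²/4 = 0.7854 in². φR_n = 0.75 × 68 × 0.7854 × 8 × 1 = 320.4 kips.
Bearing (0.375 in plate, F_u = 58 ksi): end bolts L_c = 1.625 − 1.125/2 = 1.0625, R_n = min(1.2×1.0625×0.375×58, 2.4×1×0.375×58) = 27.731 kips/bolt; interior L_c = 3.1875 − 1.125 = 2.0625, R_n = 52.2 kips/bolt. φR_n = 0.75 × (2×27.731 + 6×52.2) = 276.5 kips.
Block shear: shear path 2×[1.625+3×3.1875] = 2×11.1875 in, A_gv = 8.3906, A_nv = 2×(11.1875 − 3.5×1.1875)×0.375 = 5.2734 in²; tension across gage: (3.75 − 1×1.1875)×0.375 = 0.96094 in². R_n = min(0.6×58×5.2734, 0.6×36×8.3906) + 1.0×58×0.96094 = min(183.51, 181.24) + 55.735 = 236.98 kips. φR_n = 0.75 × 236.98 = 177.7 kips.
Governing: min(320.4, 276.5, 177.7) = 177.7 kips → block shear.

177.7 kips (block shear governs)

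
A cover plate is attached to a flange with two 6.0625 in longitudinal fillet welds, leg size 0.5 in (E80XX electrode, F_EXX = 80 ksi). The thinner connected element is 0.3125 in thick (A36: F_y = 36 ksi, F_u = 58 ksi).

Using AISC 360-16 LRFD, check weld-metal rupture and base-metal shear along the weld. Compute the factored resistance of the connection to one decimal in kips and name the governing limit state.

Weld metal: throat = 0.707×0.5 = 0.3535 in, L = 2×6.0625 = 12.125 in. φR_n = 0.75 × 0.6 × 80 × 0.3535 × 12.125 = 154.3 kips.
Base metal shear (0.3125 in plate): yield φR_n = 1.0×0.6×36×0.3125×12.125 = 81.8 kips; rupture φR_n = 0.75×0.6×58×0.3125×12.125 = 98.9 kips; take 81.8 kips (yield).
Governing: min(154.3, 81.8) = 81.8 kips → base-metal shear.

81.8 kips (base-metal shear governs)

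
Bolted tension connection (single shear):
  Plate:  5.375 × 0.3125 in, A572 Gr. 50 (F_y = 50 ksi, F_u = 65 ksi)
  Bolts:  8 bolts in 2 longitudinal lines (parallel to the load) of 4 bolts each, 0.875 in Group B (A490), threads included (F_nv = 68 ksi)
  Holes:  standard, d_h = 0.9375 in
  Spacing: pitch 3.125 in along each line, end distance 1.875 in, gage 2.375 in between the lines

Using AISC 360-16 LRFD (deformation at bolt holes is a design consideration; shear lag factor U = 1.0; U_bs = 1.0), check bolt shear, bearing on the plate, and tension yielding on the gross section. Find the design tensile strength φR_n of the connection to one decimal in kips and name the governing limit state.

Bolt shear: A_b = π(0.875)²/4 = 0.60132 in². φR_n = 0.75 × 68 × 0.60132 × 8 × 1 = 245.3 kips.
Bearing (0.3125 in plate, F_u = 65 ksi): end bolts L_c = 1.875 − 0.9375/2 = 1.40625, R_n = min(1.2×1.40625×0.3125×65, 2.4×0.875×0.3125×65) = 34.277 kips/bolt; interior L_c = 3.125 − 0.9375 = 2.1875, R_n = 42.656 kips/bolt. φR_n = 0.75 × (2×34.277 + 6×42.656) = 243.4 kips.
Tension yield (gross): A_g = 5.375×0.3125 = 1.6797 in². φR_n = 0.90 × 50 × 1.6797 = 75.6 kips.
Governing: min(245.3, 243.4, 75.6) = 75.6 kips → gross-section yield.

75.6 kips (gross-section yield governs)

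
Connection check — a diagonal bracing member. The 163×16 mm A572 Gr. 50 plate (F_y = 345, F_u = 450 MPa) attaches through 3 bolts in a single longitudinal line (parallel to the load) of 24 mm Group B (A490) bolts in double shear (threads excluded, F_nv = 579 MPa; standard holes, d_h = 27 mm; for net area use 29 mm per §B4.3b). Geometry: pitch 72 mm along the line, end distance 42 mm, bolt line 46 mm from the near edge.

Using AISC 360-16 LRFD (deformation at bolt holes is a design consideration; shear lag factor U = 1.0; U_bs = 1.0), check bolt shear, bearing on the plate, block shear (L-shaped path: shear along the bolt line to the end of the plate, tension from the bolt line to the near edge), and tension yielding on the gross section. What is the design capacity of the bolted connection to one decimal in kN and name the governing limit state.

Bolt shear: A_b = π(24)²/4 = 452.39 mm². φR_n = 0.75 × 579 × 452.39 × 3 × 2 = 1178.7 kN.
Bearing (16 mm plate, F_u = 450 MPa): end bolts L_c = 42 − 27/2 = 28.5, R_n = min(1.2×28.5×16×450, 2.4×24×16×450) = 246.24 kN/bolt; interior L_c = 72 − 27 = 45, R_n = 388.8 kN/bolt. φR_n = 0.75 × (1×246.24 + 2×388.8) = 767.9 kN.
Block shear: shear path 1×[42+2×72] = 1×186 mm, A_gv = 2976, A_nv = 1×(186 − 2.5×29)×16 = 1816 mm²; tension to near edge: (46 − 0.5×29)×16 = 504 mm². R_n = min(0.6×450×1816, 0.6×345×2976) + 1.0×450×504 = min(490.32, 616.03) + 226.8 = 717.12 kN. φR_n = 0.75 × 717.12 = 537.8 kN.
Tension yield (gross): A_g = 163×16 = 2608 mm². φR_n = 0.90 × 345 × 2608 = 809.8 kN.
Governing: min(1178.7, 767.9, 537.8, 809.8) = 537.8 kN → block shear.

537.8 kN (block shear governs)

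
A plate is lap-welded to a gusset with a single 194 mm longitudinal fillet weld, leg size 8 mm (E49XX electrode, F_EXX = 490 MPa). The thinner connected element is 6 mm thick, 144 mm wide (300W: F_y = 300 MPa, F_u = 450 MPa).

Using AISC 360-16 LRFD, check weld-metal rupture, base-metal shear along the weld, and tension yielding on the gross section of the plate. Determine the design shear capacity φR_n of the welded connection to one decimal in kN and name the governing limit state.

209.5 kN (base-metal shear governs)

Weld metal: throat = 0.707×8 = 5.656 mm, L = 194 mm. φR_n = 0.75 × 0.6 × 490 × 5.656 × 194 = 241.9 kN.
Base metal shear (6 mm plate): yield φR_n = 1.0×0.6×300×6×194 = 209.5 kN; rupture φR_n = 0.75×0.6×450×6×194 = 235.7 kN; take 209.5 kN (yield).
Tension yield (gross): A_g = 144×6 = 864 mm². φR_n = 0.90 × 300 × 864 = 233.3 kN.
Governing: min(241.9, 209.5, 233.3) = 209.5 kN → base-metal shear.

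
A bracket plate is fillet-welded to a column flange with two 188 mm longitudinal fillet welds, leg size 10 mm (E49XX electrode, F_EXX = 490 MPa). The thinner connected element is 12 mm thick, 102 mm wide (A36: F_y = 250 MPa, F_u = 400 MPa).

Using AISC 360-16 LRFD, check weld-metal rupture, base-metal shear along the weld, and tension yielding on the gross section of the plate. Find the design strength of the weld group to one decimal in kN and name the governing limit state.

Weld metal: throat = 0.707×10 = 7.07 mm, L = 2×188 = 376 mm. φR_n = 0.75 × 0.6 × 490 × 7.07 × 376 = 586.2 kN.
Base metal shear (12 mm plate): yield φR_n = 1.0×0.6×250×12×376 = 676.8 kN; rupture φR_n = 0.75×0.6×400×12×376 = 812.2 kN; take 676.8 kN (yield).
Tension yield (gross): A_g = 102×12 = 1224 mm². φR_n = 0.90 × 250 × 1224 = 275.4 kN.
Governing: min(586.2, 676.8, 275.4) = 275.4 kN → gross-section yield.

275.4 kN (gross-section yield governs)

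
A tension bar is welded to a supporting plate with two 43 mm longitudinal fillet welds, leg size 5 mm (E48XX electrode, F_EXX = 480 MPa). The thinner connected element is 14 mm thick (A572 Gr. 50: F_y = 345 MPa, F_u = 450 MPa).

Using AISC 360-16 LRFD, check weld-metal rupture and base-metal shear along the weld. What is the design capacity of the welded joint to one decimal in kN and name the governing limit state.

65.7 kN (weld metal governs)

Weld metal: throat = 0.707×5 = 3.535 mm, L = 2×43 = 86 mm. φR_n = 0.75 × 0.6 × 480 × 3.535 × 86 = 65.7 kN.
Base metal shear (14 mm plate): yield φR_n = 1.0×0.6×345×14×86 = 249.2 kN; rupture φR_n = 0.75×0.6×450×14×86 = 243.8 kN; take 243.8 kN (rupture).
Governing: min(65.7, 243.8) = 65.7 kN → weld metal.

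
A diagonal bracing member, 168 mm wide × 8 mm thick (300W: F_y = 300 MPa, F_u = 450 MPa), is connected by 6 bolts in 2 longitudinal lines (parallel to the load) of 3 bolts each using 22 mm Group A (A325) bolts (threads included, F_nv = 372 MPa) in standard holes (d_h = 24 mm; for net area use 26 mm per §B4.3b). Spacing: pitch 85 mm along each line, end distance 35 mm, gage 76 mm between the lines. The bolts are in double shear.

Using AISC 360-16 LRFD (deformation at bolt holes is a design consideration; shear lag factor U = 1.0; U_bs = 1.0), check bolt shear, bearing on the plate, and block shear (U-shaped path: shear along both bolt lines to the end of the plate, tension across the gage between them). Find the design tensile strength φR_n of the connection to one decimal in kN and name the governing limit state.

577.8 kN (block shear governs)

Bolt shear: A_b = π(22)²/4 = 380.13 mm². φR_n = 0.75 × 372 × 380.13 × 6 × 2 = 1272.7 kN.
Bearing (8 mm plate, F_u = 450 MPa): end bolts L_c = 35 − 24/2 = 23, R_n = min(1.2×23×8×450, 2.4×22×8×450) = 99.36 kN/bolt; interior L_c = 85 − 24 = 61, R_n = 190.08 kN/bolt. φR_n = 0.75 × (2×99.36 + 4×190.08) = 719.3 kN.
Block shear: shear path 2×[35+2×85] = 2×205 mm, A_gv = 3280, A_nv = 2×(205 − 2.5×26)×8 = 2240 mm²; tension across gage: (76 − 1×26)×8 = 400 mm². R_n = min(0.6×450×2240, 0.6×300×3280) + 1.0×450×400 = min(604.8, 590.4) + 180 = 770.4 kN. φR_n = 0.75 × 770.4 = 577.8 kN.
Governing: min(1272.7, 719.3, 577.8) = 577.8 kN → block shear.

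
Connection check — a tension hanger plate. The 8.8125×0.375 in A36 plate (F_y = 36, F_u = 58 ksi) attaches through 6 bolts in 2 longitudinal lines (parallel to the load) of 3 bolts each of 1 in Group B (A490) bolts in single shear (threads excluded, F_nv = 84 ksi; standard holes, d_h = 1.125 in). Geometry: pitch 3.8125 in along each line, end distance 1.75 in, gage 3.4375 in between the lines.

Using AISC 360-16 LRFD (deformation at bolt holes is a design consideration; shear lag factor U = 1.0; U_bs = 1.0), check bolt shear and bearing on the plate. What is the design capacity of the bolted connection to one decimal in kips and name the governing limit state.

203.1 kips (bearing governs)

Bolt shear: A_b = π(1)²/4 = 0.7854 in². φR_n = 0.75 × 84 × 0.7854 × 6 × 1 = 296.9 kips.
Bearing (0.375 in plate, F_u = 58 ksi): end bolts L_c = 1.75 − 1.125/2 = 1.1875, R_n = min(1.2×1.1875×0.375×58, 2.4×1×0.375×58) = 30.994 kips/bolt; interior L_c = 3.8125 − 1.125 = 2.6875, R_n = 52.2 kips/bolt. φR_n = 0.75 × (2×30.994 + 4×52.2) = 203.1 kips.
Governing: min(296.9, 203.1) = 203.1 kips → bearing.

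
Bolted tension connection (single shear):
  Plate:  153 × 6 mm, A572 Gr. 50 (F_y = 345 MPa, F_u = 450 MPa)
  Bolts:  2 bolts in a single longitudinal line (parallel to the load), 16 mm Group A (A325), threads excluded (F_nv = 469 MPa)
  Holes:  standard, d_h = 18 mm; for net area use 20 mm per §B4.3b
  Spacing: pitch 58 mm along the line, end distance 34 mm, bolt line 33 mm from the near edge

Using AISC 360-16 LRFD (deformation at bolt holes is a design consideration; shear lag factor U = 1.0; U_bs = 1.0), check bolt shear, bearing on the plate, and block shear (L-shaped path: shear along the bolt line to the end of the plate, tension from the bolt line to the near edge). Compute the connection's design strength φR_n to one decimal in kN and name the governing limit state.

Bolt shear: A_b = π(16)²/4 = 201.06 mm². φR_n = 0.75 × 469 × 201.06 × 2 × 1 = 141.4 kN.
Bearing (6 mm plate, F_u = 450 MPa): end bolts L_c = 34 − 18/2 = 25, R_n = min(1.2×25×6×450, 2.4×16×6×450) = 81 kN/bolt; interior L_c = 58 − 18 = 40, R_n = 103.68 kN/bolt. φR_n = 0.75 × (1×81 + 1×103.68) = 138.5 kN.
Block shear: shear path 1×[34+1×58] = 1×92 mm, A_gv = 552, A_nv = 1×(92 − 1.5×20)×6 = 372 mm²; tension to near edge: (33 − 0.5×20)×6 = 138 mm². R_n = min(0.6×450×372, 0.6×345×552) + 1.0×450×138 = min(100.44, 114.26) + 62.1 = 162.54 kN. φR_n = 0.75 × 162.54 = 121.9 kN.
Governing: min(141.4, 138.5, 121.9) = 121.9 kN → block shear.

121.9 kN (block shear governs)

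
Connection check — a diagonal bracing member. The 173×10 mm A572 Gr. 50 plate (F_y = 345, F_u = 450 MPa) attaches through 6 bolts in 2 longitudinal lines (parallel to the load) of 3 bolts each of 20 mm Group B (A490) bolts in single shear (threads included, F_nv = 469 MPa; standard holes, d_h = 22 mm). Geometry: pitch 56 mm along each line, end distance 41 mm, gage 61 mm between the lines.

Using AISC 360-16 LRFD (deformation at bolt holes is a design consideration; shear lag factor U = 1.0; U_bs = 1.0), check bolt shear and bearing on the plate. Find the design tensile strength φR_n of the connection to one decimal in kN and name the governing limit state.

663.0 kN (bolt shear governs)

Bolt shear: A_b = π(20)²/4 = 314.16 mm². φR_n = 0.75 × 469 × 314.16 × 6 × 1 = 663.0 kN.
Bearing (10 mm plate, F_u = 450 MPa): end bolts L_c = 41 − 22/2 = 30, R_n = min(1.2×30×10×450, 2.4×20×10×450) = 162 kN/bolt; interior L_c = 56 − 22 = 34, R_n = 183.6 kN/bolt. φR_n = 0.75 × (2×162 + 4×183.6) = 793.8 kN.
Governing: min(663.0, 793.8) = 663.0 kN → bolt shear.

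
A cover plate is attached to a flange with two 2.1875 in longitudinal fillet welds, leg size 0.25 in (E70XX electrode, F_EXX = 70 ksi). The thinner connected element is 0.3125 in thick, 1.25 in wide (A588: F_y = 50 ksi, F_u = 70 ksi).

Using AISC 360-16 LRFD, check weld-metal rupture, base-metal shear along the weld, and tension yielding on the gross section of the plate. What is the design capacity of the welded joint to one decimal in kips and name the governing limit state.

Weld metal: throat = 0.707×0.25 = 0.17675 in, L = 2×2.1875 = 4.375 in. φR_n = 0.75 × 0.6 × 70 × 0.17675 × 4.375 = 24.4 kips.
Base metal shear (0.3125 in plate): yield φR_n = 1.0×0.6×50×0.3125×4.375 = 41.0 kips; rupture φR_n = 0.75×0.6×70×0.3125×4.375 = 43.1 kips; take 41.0 kips (yield).
Tension yield (gross): A_g = 1.25×0.3125 = 0.39063 in². φR_n = 0.90 × 50 × 0.39063 = 17.6 kips.
Governing: min(24.4, 41.0, 17.6) = 17.6 kips → gross-section yield.

17.6 kips (gross-section yield governs)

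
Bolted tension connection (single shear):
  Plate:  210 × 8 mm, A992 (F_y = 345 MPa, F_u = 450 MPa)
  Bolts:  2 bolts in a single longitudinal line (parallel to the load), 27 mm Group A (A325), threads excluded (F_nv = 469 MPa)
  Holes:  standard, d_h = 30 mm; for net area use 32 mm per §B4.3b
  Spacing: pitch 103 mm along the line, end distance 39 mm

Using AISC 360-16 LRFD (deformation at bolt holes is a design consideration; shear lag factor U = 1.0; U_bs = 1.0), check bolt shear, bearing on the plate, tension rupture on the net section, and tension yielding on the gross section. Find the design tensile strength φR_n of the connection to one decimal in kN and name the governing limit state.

Bolt shear: A_b = π(27)²/4 = 572.56 mm². φR_n = 0.75 × 469 × 572.56 × 2 × 1 = 402.8 kN.
Bearing (8 mm plate, F_u = 450 MPa): end bolts L_c = 39 − 30/2 = 24, R_n = min(1.2×24×8×450, 2.4×27×8×450) = 103.68 kN/bolt; interior L_c = 103 − 30 = 73, R_n = 233.28 kN/bolt. φR_n = 0.75 × (1×103.68 + 1×233.28) = 252.7 kN.
Tension rupture (net): A_n = (210 − 1×32)×8 = 1424 mm² (U = 1.0, A_e = A_n). φR_n = 0.75 × 450 × 1424 = 480.6 kN.
Tension yield (gross): A_g = 210×8 = 1680 mm². φR_n = 0.90 × 345 × 1680 = 521.6 kN.
Governing: min(402.8, 252.7, 480.6, 521.6) = 252.7 kN → bearing.

252.7 kN (bearing governs)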